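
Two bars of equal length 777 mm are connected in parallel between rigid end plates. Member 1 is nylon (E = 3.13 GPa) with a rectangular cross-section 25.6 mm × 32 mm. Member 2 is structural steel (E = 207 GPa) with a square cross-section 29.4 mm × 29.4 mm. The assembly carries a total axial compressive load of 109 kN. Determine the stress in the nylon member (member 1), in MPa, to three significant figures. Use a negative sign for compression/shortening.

A_1 = 819.2 mm².
A_2 = 864.4 mm².
Equal strain + equilibrium ⇒ each member carries load in proportion to AE: A₁E₁ = 2564000 N, A₂E₂ = 178900000 N, ΣAE = 181500000 N.
σ₁ = P·E₁/ΣAE = -109000·3130/181500000 = -1.88 MPa.

-1.88 MPa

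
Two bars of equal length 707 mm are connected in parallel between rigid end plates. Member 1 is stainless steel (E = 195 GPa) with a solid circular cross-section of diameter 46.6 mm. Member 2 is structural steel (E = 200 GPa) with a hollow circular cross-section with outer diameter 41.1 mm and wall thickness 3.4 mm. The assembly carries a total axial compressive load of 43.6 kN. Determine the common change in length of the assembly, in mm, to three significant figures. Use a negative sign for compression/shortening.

A_1 = 1706 mm².
A_2 = 402.7 mm².
Equal strain + equilibrium ⇒ each member carries load in proportion to AE: A₁E₁ = 332600000 N, A₂E₂ = 80540000 N, ΣAE = 413100000 N.
δ = PL/ΣAE = -43600·707/413100000 = -0.07462 mm.

-0.0746 mm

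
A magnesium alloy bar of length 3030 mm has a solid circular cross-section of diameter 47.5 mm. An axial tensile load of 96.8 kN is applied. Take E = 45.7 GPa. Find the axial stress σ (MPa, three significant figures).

A = 1772 mm².
σ = N/A = 96800/1772 = 54.63 MPa.

54.6 MPa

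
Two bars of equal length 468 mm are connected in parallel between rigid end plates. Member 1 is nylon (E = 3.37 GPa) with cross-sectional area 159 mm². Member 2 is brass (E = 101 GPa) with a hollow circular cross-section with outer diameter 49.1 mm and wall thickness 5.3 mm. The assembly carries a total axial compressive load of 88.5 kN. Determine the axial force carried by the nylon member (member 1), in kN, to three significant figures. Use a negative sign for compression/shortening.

-0.639 kN

A_2 = 729.3 mm².
Equal strain + equilibrium ⇒ each member carries load in proportion to AE: A₁E₁ = 535800 N, A₂E₂ = 73660000 N, ΣAE = 74190000 N.
F₁ = P·A₁E₁/ΣAE = -88500·535800/74190000 = -639.1 N.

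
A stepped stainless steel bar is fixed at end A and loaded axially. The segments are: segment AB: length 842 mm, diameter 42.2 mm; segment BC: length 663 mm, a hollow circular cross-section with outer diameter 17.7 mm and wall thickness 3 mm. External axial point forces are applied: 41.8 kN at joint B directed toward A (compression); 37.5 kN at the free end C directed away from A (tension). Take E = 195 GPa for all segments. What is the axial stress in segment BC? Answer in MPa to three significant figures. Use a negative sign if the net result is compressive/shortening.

271 MPa

Internal axial forces (sectioning from the free end, tension +): N_BC = 37.5 kN, N_AB = -4.3 kN.
A_BC = 138.5 mm².
σ_BC = N_BC/A_BC = 37500/138.5 = 270.7 MPa.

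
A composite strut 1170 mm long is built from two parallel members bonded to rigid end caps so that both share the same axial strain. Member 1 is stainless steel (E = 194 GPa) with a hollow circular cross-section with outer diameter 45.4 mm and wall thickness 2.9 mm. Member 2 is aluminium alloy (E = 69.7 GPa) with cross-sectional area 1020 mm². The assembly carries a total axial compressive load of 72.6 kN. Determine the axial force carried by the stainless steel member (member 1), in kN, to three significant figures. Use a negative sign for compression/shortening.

A_1 = 387.2 mm².
Equal strain + equilibrium ⇒ each member carries load in proportion to AE: A₁E₁ = 75120000 N, A₂E₂ = 71090000 N, ΣAE = 146200000 N.
F₁ = P·A₁E₁/ΣAE = -72600·75120000/146200000 = -37300 N.

-37.3 kN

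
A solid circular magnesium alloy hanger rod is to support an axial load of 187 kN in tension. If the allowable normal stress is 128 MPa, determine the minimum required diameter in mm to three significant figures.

Required area A ≥ P/σ_allow = 187000/128 = 1461 mm².
For a solid circular section, d ≥ √(4A/π) = 43.13 mm.

43.1 mm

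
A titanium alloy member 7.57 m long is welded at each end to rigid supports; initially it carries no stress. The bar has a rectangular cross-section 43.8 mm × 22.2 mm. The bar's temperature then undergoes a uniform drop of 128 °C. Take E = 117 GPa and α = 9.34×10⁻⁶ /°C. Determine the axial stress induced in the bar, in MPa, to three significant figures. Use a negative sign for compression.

140 MPa

Free thermal expansion αLΔT = 9.34e-6 · 7570 · -128 = -9.05 mm.
The walls impose strain ε = −(-9.05)/7570 = 1.1955e-03; σ = Eε = 117000 · 1.1955e-03 = 139.9 MPa.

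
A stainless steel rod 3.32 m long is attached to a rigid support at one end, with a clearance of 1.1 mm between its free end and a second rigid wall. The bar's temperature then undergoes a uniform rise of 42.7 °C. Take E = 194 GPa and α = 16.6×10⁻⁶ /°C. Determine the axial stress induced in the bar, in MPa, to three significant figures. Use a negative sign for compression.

-73.2 MPa

Free thermal expansion αLΔT = 16.6e-6 · 3320 · 42.7 = 2.353 mm.
The walls engage after the gap closes; constrained expansion = 2.353 − 1.1 = 1.253 mm.
The walls impose strain ε = −(1.253)/3320 = -3.7749e-04; σ = Eε = 194000 · -3.7749e-04 = -73.23 MPa.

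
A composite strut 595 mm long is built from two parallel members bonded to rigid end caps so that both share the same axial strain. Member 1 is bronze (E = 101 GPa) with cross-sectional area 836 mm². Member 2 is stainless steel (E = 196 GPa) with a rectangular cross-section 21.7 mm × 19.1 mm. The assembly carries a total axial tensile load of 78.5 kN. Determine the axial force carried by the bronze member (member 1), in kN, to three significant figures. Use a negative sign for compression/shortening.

A_2 = 414.5 mm².
Equal strain + equilibrium ⇒ each member carries load in proportion to AE: A₁E₁ = 84440000 N, A₂E₂ = 81240000 N, ΣAE = 165700000 N.
F₁ = P·A₁E₁/ΣAE = 78500·84440000/165700000 = 40010 N.

40.0 kN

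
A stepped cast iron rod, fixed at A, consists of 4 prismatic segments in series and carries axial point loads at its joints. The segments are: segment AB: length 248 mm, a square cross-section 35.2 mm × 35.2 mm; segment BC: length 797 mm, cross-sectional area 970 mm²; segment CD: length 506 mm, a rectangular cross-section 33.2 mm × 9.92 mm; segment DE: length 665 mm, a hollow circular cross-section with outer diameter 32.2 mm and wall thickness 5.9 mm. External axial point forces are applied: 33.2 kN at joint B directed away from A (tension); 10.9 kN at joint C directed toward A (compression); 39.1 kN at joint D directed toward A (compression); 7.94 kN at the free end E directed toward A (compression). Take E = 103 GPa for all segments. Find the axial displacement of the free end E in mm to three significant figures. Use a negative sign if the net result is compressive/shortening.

Internal axial forces (sectioning from the free end, tension +): N_DE = -7.94 kN, N_CD = -47.04 kN, N_BC = -57.94 kN, N_AB = -24.74 kN.
A_AB = 1239 mm².
A_CD = 329.3 mm².
A_DE = 487.5 mm².
δ_AB = -24740·248/(1239·103000) = -0.04808 mm
δ_BC = -57940·797/(970·103000) = -0.4622 mm
δ_CD = -47040·506/(329.3·103000) = -0.7017 mm
δ_DE = -7940·665/(487.5·103000) = -0.1052 mm
δ = Σδ_i = -1.317 mm.

-1.32 mm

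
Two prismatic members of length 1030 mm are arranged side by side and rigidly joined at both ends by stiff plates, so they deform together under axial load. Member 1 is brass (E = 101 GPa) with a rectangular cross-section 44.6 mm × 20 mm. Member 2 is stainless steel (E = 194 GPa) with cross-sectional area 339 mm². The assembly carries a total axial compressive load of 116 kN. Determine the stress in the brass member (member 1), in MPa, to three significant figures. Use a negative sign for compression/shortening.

-75.2 MPa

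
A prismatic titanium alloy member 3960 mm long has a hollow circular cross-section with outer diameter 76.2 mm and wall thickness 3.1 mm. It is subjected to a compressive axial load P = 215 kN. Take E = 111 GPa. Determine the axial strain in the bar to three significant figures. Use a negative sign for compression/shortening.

-0.00272

A = 711.9 mm².
σ = N/A = -302 MPa; ε = σ/E = -302/111000 = -2.721e-03.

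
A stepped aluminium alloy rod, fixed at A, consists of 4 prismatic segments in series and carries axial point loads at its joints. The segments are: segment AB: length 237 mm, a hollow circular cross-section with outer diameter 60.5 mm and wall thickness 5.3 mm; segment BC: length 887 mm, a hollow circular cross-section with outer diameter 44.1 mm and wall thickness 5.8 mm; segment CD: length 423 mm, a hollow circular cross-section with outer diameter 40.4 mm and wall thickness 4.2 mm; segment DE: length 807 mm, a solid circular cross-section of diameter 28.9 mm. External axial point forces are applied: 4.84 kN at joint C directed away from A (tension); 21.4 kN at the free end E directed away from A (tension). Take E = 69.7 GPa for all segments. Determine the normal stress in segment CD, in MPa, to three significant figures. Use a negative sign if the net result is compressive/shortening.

Internal axial forces (sectioning from the free end, tension +): N_DE = 21.4 kN, N_CD = 21.4 kN, N_BC = 26.24 kN, N_AB = 26.24 kN.
A_CD = 477.6 mm².
σ_CD = N_CD/A_CD = 21400/477.6 = 44.8 MPa.

44.8 MPa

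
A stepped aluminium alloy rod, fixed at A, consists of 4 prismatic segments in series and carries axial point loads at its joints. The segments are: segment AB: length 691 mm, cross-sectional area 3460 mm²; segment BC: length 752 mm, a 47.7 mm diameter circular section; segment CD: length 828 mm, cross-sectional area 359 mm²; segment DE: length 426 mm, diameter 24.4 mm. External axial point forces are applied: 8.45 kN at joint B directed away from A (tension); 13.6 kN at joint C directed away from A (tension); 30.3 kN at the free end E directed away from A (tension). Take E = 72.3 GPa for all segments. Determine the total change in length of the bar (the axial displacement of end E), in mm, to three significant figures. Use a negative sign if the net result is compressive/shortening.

1.75 mm

Internal axial forces (sectioning from the free end, tension +): N_DE = 30.3 kN, N_CD = 30.3 kN, N_BC = 43.9 kN, N_AB = 52.35 kN.
A_BC = 1787 mm².
A_DE = 467.6 mm².
δ_AB = 52350·691/(3460·72300) = 0.1446 mm
δ_BC = 43900·752/(1787·72300) = 0.2555 mm
δ_CD = 30300·828/(359·72300) = 0.9666 mm
δ_DE = 30300·426/(467.6·72300) = 0.3818 mm
δ = Σδ_i = 1.749 mm.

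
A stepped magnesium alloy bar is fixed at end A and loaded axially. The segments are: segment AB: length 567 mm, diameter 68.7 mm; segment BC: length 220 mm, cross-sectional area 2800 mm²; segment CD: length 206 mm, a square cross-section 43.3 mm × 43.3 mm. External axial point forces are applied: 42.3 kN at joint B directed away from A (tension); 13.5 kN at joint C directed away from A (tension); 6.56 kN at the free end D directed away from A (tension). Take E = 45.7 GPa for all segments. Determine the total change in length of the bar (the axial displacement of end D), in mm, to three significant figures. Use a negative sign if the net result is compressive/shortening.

0.259 mm

Internal axial forces (sectioning from the free end, tension +): N_CD = 6.56 kN, N_BC = 20.06 kN, N_AB = 62.36 kN.
A_AB = 3707 mm².
A_CD = 1875 mm².
δ_AB = 62360·567/(3707·45700) = 0.2087 mm
δ_BC = 20060·220/(2800·45700) = 0.03449 mm
δ_CD = 6560·206/(1875·45700) = 0.01577 mm
δ = Σδ_i = 0.259 mm.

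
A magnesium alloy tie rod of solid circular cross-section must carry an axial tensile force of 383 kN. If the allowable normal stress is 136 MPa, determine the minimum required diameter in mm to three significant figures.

59.9 mm

Required area A ≥ P/σ_allow = 383000/136 = 2816 mm².
For a solid circular section, d ≥ √(4A/π) = 59.88 mm.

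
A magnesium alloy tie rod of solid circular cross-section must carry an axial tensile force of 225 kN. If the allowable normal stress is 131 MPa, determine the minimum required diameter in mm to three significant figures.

Required area A ≥ P/σ_allow = 225000/131 = 1718 mm².
For a solid circular section, d ≥ √(4A/π) = 46.76 mm.

46.8 mm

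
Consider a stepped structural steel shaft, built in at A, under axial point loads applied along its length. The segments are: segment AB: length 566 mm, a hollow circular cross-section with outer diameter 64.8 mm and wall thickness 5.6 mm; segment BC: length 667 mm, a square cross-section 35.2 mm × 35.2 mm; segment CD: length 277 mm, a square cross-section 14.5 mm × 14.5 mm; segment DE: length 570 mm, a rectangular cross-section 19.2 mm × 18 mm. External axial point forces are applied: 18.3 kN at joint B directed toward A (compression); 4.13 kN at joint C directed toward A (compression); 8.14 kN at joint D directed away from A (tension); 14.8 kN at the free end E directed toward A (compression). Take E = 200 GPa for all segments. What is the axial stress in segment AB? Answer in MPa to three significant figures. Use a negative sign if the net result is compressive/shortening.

-27.9 MPa

Internal axial forces (sectioning from the free end, tension +): N_DE = -14.8 kN, N_CD = -6.66 kN, N_BC = -10.79 kN, N_AB = -29.09 kN.
A_AB = 1042 mm².
σ_AB = N_AB/A_AB = -29090/1042 = -27.93 MPa.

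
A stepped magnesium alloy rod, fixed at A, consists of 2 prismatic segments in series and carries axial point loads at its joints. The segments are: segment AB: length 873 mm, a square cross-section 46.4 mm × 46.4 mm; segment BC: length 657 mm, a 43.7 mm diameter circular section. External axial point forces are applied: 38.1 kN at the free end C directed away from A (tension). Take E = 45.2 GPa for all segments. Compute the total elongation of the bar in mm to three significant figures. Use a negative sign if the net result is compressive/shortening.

0.711 mm

Internal axial forces (sectioning from the free end, tension +): N_BC = 38.1 kN, N_AB = 38.1 kN.
A_AB = 2153 mm².
A_BC = 1500 mm².
δ_AB = 38100·873/(2153·45200) = 0.3418 mm
δ_BC = 38100·657/(1500·45200) = 0.3692 mm
δ = Σδ_i = 0.711 mm.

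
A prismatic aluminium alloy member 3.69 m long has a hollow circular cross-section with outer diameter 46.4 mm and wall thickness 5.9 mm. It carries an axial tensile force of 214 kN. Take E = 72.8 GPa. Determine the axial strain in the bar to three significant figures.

A = 750.7 mm².
σ = N/A = 285.1 MPa; ε = σ/E = 285.1/72800 = 3.916e-03.

0.00392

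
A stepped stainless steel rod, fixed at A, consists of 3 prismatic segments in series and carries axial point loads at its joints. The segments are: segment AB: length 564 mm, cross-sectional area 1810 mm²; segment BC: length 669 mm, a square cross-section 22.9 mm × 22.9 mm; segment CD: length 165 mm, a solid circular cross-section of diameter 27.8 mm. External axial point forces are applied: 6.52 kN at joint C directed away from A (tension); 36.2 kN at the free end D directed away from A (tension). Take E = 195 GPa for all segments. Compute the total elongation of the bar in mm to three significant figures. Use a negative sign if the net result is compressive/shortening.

Internal axial forces (sectioning from the free end, tension +): N_CD = 36.2 kN, N_BC = 42.72 kN, N_AB = 42.72 kN.
A_BC = 524.4 mm².
A_CD = 607 mm².
δ_AB = 42720·564/(1810·195000) = 0.06826 mm
δ_BC = 42720·669/(524.4·195000) = 0.2795 mm
δ_CD = 36200·165/(607·195000) = 0.05046 mm
δ = Σδ_i = 0.3982 mm.

0.398 mm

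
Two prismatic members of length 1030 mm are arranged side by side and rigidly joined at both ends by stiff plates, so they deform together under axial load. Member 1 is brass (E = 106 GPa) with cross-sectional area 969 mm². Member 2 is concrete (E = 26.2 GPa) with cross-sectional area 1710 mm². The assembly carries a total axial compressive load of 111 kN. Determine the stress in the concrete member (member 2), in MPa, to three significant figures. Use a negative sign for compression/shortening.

-19.7 MPa

Equal strain + equilibrium ⇒ each member carries load in proportion to AE: A₁E₁ = 102700000 N, A₂E₂ = 44800000 N, ΣAE = 147500000 N.
σ₂ = P·E₂/ΣAE = -111000·26200/147500000 = -19.71 MPa.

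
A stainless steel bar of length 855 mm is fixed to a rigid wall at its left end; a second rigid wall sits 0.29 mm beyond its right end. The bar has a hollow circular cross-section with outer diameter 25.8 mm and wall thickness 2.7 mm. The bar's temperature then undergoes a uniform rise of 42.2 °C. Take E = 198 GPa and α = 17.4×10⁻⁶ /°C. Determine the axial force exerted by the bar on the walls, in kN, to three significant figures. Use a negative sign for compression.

-15.3 kN

Free thermal expansion αLΔT = 17.4e-6 · 855 · 42.2 = 0.6278 mm.
The walls engage after the gap closes; constrained expansion = 0.6278 − 0.29 = 0.3378 mm.
The walls impose strain ε = −(0.3378)/855 = -3.9510e-04; σ = Eε = 198000 · -3.9510e-04 = -78.23 MPa.
Wall reaction R = σ·A = -78.23·195.9 = -15330 N = -15.33 kN.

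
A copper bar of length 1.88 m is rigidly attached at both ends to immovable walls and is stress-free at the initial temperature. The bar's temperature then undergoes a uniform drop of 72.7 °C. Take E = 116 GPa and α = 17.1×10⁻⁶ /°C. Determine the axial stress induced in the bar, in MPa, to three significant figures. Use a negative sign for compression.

Free thermal expansion αLΔT = 17.1e-6 · 1880 · -72.7 = -2.337 mm.
The walls impose strain ε = −(-2.337)/1880 = 1.2432e-03; σ = Eε = 116000 · 1.2432e-03 = 144.2 MPa.

144 MPa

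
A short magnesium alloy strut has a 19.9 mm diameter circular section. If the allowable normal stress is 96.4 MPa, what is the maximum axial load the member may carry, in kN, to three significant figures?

30.0 kN

A = 311 mm².
P_max = σ_allow · A = 96.4 · 311 = 29980 N = 29.98 kN.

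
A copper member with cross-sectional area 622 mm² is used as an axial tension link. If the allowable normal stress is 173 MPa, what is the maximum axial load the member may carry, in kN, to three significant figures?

108 kN

P_max = σ_allow · A = 173 · 622 = 107600 N = 107.6 kN.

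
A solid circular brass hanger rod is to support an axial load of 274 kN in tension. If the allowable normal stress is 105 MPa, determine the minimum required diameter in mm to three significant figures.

Required area A ≥ P/σ_allow = 274000/105 = 2610 mm².
For a solid circular section, d ≥ √(4A/π) = 57.64 mm.

57.6 mm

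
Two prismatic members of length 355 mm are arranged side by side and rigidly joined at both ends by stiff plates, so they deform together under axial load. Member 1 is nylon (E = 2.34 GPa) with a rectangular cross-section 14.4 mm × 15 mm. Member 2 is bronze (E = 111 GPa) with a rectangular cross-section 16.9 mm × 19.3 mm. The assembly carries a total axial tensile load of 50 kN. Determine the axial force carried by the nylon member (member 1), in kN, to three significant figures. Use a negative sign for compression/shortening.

A_1 = 216 mm².
A_2 = 326.2 mm².
Equal strain + equilibrium ⇒ each member carries load in proportion to AE: A₁E₁ = 505400 N, A₂E₂ = 36200000 N, ΣAE = 36710000 N.
F₁ = P·A₁E₁/ΣAE = 50000·505400/36710000 = 688.4 N.

0.688 kN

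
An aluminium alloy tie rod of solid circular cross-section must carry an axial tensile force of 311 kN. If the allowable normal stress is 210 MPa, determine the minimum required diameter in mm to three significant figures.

Required area A ≥ P/σ_allow = 311000/210 = 1481 mm².
For a solid circular section, d ≥ √(4A/π) = 43.42 mm.

43.4 mm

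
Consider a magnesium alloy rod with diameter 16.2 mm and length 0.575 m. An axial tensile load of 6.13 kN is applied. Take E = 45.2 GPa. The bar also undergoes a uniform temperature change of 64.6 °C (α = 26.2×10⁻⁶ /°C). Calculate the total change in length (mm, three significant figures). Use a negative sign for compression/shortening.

A = 206.1 mm².
δ_mech = NL/(AE) = 6130·575/(206.1·45200) = 0.3783 mm.
δ_thermal = αLΔT = 26.2e-6·575·64.6 = 0.9732 mm.
δ = δ_mech + δ_thermal = 1.352 mm.

1.35 mm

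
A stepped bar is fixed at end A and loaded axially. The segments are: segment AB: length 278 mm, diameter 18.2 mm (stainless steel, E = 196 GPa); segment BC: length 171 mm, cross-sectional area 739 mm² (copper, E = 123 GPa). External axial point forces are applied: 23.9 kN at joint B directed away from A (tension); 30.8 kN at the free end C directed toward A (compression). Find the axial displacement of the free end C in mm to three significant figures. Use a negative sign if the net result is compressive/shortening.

Internal axial forces (sectioning from the free end, tension +): N_BC = -30.8 kN, N_AB = -6.9 kN.
A_AB = 260.2 mm².
δ_AB = -6900·278/(260.2·196000) = -0.03762 mm
δ_BC = -30800·171/(739·123000) = -0.05794 mm
δ = Σδ_i = -0.09556 mm.

-0.0956 mm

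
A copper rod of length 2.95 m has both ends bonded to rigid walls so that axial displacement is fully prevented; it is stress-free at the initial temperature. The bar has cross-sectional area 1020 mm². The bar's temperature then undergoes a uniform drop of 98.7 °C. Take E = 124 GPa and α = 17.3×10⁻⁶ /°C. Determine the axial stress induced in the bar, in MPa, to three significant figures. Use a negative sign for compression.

Free thermal expansion αLΔT = 17.3e-6 · 2950 · -98.7 = -5.037 mm.
The walls impose strain ε = −(-5.037)/2950 = 1.7075e-03; σ = Eε = 124000 · 1.7075e-03 = 211.7 MPa.

212 MPa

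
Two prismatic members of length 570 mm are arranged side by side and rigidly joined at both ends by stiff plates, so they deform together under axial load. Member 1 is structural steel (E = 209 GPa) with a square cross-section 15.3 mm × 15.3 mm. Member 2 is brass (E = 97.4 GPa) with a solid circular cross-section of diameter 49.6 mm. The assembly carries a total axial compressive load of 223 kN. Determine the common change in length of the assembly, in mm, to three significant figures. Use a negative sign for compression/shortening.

-0.536 mm

A_1 = 234.1 mm².
A_2 = 1932 mm².
Equal strain + equilibrium ⇒ each member carries load in proportion to AE: A₁E₁ = 48920000 N, A₂E₂ = 188200000 N, ΣAE = 237100000 N.
δ = PL/ΣAE = -223000·570/237100000 = -0.5361 mm.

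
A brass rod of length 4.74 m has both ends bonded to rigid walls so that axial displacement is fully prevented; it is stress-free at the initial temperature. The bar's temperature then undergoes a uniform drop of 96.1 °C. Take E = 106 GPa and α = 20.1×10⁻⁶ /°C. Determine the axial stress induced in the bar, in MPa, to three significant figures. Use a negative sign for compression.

Free thermal expansion αLΔT = 20.1e-6 · 4740 · -96.1 = -9.156 mm.
The walls impose strain ε = −(-9.156)/4740 = 1.9316e-03; σ = Eε = 106000 · 1.9316e-03 = 204.8 MPa.

205 MPa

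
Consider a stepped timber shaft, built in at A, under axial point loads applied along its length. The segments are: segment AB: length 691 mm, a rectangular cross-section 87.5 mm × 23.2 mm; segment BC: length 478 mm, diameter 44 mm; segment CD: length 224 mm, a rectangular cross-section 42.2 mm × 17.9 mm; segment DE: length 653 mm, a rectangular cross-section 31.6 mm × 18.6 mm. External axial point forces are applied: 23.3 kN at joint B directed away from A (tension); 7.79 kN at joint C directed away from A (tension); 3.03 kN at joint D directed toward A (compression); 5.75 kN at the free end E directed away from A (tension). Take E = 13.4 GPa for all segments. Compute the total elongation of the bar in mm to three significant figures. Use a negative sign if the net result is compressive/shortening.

Internal axial forces (sectioning from the free end, tension +): N_DE = 5.75 kN, N_CD = 2.72 kN, N_BC = 10.51 kN, N_AB = 33.81 kN.
A_AB = 2030 mm².
A_BC = 1521 mm².
A_CD = 755.4 mm².
A_DE = 587.8 mm².
δ_AB = 33810·691/(2030·13400) = 0.8589 mm
δ_BC = 10510·478/(1521·13400) = 0.2466 mm
δ_CD = 2720·224/(755.4·13400) = 0.06019 mm
δ_DE = 5750·653/(587.8·13400) = 0.4767 mm
δ = Σδ_i = 1.642 mm.

1.64 mm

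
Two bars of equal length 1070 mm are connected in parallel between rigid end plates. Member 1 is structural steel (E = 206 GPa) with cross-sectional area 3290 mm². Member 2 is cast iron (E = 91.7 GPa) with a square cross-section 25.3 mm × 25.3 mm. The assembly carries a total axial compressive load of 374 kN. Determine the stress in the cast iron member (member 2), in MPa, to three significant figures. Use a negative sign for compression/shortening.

-46.6 MPa

A_2 = 640.1 mm².
Equal strain + equilibrium ⇒ each member carries load in proportion to AE: A₁E₁ = 677700000 N, A₂E₂ = 58700000 N, ΣAE = 736400000 N.
σ₂ = P·E₂/ΣAE = -374000·91700/736400000 = -46.57 MPa.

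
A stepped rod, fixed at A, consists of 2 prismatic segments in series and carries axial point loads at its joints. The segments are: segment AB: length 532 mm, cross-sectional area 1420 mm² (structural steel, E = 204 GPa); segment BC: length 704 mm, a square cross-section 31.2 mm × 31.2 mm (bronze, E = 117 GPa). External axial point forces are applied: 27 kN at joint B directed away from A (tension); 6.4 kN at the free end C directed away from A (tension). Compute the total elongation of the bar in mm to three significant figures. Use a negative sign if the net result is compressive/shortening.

Internal axial forces (sectioning from the free end, tension +): N_BC = 6.4 kN, N_AB = 33.4 kN.
A_BC = 973.4 mm².
δ_AB = 33400·532/(1420·204000) = 0.06134 mm
δ_BC = 6400·704/(973.4·117000) = 0.03956 mm
δ = Σδ_i = 0.1009 mm.

0.101 mm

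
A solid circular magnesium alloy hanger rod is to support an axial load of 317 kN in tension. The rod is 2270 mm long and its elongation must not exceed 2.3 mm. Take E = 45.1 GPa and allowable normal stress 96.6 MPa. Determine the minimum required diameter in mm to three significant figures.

Required area A ≥ P/σ_allow = 317000/96.6 = 3282 mm².
For a solid circular section, d ≥ √(4A/π) = 64.64 mm.
Elongation limit: A ≥ PL/(Eδ_allow) = 317000·2270/(45100·2.3) = 6937 mm² ⇒ d ≥ 93.98 mm.
The elongation limit governs.

94.0 mm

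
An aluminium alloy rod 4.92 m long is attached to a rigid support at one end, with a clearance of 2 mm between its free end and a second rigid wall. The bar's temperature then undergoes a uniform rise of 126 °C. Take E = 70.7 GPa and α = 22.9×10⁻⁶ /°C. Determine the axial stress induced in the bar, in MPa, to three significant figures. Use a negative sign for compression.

-175 MPa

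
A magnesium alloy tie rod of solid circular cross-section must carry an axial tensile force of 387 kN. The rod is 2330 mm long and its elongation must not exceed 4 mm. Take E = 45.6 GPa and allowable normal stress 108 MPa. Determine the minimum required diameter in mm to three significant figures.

Required area A ≥ P/σ_allow = 387000/108 = 3583 mm².
For a solid circular section, d ≥ √(4A/π) = 67.55 mm.
Elongation limit: A ≥ PL/(Eδ_allow) = 387000·2330/(45600·4) = 4944 mm² ⇒ d ≥ 79.34 mm.
The elongation limit governs.

79.3 mm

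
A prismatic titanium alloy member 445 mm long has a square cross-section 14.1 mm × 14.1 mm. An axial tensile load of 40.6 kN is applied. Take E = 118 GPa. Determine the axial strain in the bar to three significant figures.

A = 198.8 mm².
σ = N/A = 204.2 MPa; ε = σ/E = 204.2/118000 = 1.731e-03.

0.00173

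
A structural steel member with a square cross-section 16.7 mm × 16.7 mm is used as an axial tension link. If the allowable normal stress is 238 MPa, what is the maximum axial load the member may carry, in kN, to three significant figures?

66.4 kN

A = 278.9 mm².
P_max = σ_allow · A = 238 · 278.9 = 66380 N = 66.38 kN.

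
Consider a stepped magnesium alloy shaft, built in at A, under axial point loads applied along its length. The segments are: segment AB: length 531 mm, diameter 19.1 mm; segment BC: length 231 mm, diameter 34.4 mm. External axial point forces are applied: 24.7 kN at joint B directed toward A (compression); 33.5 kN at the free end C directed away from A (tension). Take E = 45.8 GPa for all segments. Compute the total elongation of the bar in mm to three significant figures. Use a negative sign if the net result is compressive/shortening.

Internal axial forces (sectioning from the free end, tension +): N_BC = 33.5 kN, N_AB = 8.8 kN.
A_AB = 286.5 mm².
A_BC = 929.4 mm².
δ_AB = 8800·531/(286.5·45800) = 0.3561 mm
δ_BC = 33500·231/(929.4·45800) = 0.1818 mm
δ = Σδ_i = 0.5379 mm.

0.538 mm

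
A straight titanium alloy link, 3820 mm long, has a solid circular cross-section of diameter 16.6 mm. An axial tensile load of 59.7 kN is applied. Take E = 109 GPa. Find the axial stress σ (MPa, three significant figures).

A = 216.4 mm².
σ = N/A = 59700/216.4 = 275.8 MPa.

276 MPa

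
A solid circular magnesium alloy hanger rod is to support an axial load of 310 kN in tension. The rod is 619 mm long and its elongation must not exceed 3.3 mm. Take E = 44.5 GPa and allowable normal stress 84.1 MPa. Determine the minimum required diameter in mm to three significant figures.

Required area A ≥ P/σ_allow = 310000/84.1 = 3686 mm².
For a solid circular section, d ≥ √(4A/π) = 68.51 mm.
Elongation limit: A ≥ PL/(Eδ_allow) = 310000·619/(44500·3.3) = 1307 mm² ⇒ d ≥ 40.79 mm.
The stress limit governs.

68.5 mm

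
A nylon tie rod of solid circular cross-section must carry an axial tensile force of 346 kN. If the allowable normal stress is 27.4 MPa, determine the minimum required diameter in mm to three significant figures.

127 mm

Required area A ≥ P/σ_allow = 346000/27.4 = 12630 mm².
For a solid circular section, d ≥ √(4A/π) = 126.8 mm.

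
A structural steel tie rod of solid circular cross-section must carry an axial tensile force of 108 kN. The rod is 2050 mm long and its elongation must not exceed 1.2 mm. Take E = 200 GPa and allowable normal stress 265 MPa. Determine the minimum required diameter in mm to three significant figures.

Required area A ≥ P/σ_allow = 108000/265 = 407.5 mm².
For a solid circular section, d ≥ √(4A/π) = 22.78 mm.
Elongation limit: A ≥ PL/(Eδ_allow) = 108000·2050/(200000·1.2) = 922.5 mm² ⇒ d ≥ 34.27 mm.
The elongation limit governs.

34.3 mm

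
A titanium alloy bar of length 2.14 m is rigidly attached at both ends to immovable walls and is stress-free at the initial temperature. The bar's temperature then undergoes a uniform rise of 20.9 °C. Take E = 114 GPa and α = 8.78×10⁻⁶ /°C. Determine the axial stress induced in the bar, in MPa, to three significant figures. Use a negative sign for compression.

-20.9 MPa

Free thermal expansion αLΔT = 8.78e-6 · 2140 · 20.9 = 0.3927 mm.
The walls impose strain ε = −(0.3927)/2140 = -1.8350e-04; σ = Eε = 114000 · -1.8350e-04 = -20.92 MPa.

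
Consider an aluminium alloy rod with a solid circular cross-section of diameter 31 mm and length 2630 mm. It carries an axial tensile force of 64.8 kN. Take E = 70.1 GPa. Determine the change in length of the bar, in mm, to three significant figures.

3.22 mm

A = 754.8 mm².
δ_mech = NL/(AE) = 64800·2630/(754.8·70100) = 3.221 mm.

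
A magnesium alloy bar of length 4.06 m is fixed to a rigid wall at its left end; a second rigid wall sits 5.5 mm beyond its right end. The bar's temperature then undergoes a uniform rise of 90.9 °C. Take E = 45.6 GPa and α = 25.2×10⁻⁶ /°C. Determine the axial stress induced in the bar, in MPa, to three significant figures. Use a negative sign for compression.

-42.7 MPa

Free thermal expansion αLΔT = 25.2e-6 · 4060 · 90.9 = 9.3 mm.
The walls engage after the gap closes; constrained expansion = 9.3 − 5.5 = 3.8 mm.
The walls impose strain ε = −(3.8)/4060 = -9.3600e-04; σ = Eε = 45600 · -9.3600e-04 = -42.68 MPa.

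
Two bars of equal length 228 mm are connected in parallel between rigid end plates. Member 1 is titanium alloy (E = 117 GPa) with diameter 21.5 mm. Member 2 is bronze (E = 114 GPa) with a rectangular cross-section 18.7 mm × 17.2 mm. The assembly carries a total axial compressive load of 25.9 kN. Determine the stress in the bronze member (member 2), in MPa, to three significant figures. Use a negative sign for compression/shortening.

-37.3 MPa

A_1 = 363.1 mm².
A_2 = 321.6 mm².
Equal strain + equilibrium ⇒ each member carries load in proportion to AE: A₁E₁ = 42480000 N, A₂E₂ = 36670000 N, ΣAE = 79140000 N.
σ₂ = P·E₂/ΣAE = -25900·114000/79140000 = -37.31 MPa.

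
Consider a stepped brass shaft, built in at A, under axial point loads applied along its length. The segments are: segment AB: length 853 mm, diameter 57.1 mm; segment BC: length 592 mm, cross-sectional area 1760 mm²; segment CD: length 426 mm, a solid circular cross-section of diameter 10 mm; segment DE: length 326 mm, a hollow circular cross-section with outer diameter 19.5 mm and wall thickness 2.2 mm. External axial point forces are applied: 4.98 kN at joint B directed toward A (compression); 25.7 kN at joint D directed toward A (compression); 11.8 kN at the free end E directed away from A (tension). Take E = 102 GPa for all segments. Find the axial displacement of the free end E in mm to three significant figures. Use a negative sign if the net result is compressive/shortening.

Internal axial forces (sectioning from the free end, tension +): N_DE = 11.8 kN, N_CD = -13.9 kN, N_BC = -13.9 kN, N_AB = -18.88 kN.
A_AB = 2561 mm².
A_CD = 78.54 mm².
A_DE = 119.6 mm².
δ_AB = -18880·853/(2561·102000) = -0.06166 mm
δ_BC = -13900·592/(1760·102000) = -0.04584 mm
δ_CD = -13900·426/(78.54·102000) = -0.7392 mm
δ_DE = 11800·326/(119.6·102000) = 0.3154 mm
δ = Σδ_i = -0.5312 mm.

-0.531 mm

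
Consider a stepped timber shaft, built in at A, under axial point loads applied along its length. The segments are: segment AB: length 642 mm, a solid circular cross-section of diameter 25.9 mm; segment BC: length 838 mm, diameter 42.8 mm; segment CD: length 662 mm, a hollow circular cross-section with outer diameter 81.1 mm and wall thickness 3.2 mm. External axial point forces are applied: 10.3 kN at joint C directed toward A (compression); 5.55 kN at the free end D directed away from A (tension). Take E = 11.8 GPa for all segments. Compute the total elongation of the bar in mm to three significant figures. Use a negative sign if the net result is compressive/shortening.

-0.327 mm

Internal axial forces (sectioning from the free end, tension +): N_CD = 5.55 kN, N_BC = -4.75 kN, N_AB = -4.75 kN.
A_AB = 526.9 mm².
A_BC = 1439 mm².
A_CD = 783.1 mm².
δ_AB = -4750·642/(526.9·11800) = -0.4905 mm
δ_BC = -4750·838/(1439·11800) = -0.2345 mm
δ_CD = 5550·662/(783.1·11800) = 0.3976 mm
δ = Σδ_i = -0.3274 mm.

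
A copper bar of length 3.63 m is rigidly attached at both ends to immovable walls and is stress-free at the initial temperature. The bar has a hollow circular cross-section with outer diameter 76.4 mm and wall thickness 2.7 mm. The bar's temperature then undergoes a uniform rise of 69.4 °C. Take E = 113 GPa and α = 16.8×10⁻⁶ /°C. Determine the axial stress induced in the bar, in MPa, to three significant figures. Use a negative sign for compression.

Free thermal expansion αLΔT = 16.8e-6 · 3630 · 69.4 = 4.232 mm.
The walls impose strain ε = −(4.232)/3630 = -1.1659e-03; σ = Eε = 113000 · -1.1659e-03 = -131.7 MPa.

-132 MPa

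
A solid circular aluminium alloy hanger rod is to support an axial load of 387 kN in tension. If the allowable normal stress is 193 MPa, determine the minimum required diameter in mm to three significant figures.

Required area A ≥ P/σ_allow = 387000/193 = 2005 mm².
For a solid circular section, d ≥ √(4A/π) = 50.53 mm.

50.5 mm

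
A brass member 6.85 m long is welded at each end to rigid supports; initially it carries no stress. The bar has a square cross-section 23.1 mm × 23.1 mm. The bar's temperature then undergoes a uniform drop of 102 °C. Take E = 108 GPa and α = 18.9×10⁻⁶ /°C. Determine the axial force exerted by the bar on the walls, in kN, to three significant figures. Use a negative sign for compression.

111 kN

Free thermal expansion αLΔT = 18.9e-6 · 6850 · -102 = -13.21 mm.
The walls impose strain ε = −(-13.21)/6850 = 1.9278e-03; σ = Eε = 108000 · 1.9278e-03 = 208.2 MPa.
Wall reaction R = σ·A = 208.2·533.6 = 111100 N = 111.1 kN.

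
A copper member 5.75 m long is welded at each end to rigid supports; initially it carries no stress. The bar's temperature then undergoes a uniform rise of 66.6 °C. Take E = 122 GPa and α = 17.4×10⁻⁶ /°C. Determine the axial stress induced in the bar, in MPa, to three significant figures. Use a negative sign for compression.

Free thermal expansion αLΔT = 17.4e-6 · 5750 · 66.6 = 6.663 mm.
The walls impose strain ε = −(6.663)/5750 = -1.1588e-03; σ = Eε = 122000 · -1.1588e-03 = -141.4 MPa.

-141 MPa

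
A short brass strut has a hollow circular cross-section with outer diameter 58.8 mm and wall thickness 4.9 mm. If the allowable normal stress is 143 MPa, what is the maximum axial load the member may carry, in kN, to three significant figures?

119 kN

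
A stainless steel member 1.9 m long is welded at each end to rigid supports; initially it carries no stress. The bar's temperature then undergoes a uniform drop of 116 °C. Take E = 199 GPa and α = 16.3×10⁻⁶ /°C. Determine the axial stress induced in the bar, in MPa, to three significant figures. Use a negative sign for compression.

Free thermal expansion αLΔT = 16.3e-6 · 1900 · -116 = -3.593 mm.
The walls impose strain ε = −(-3.593)/1900 = 1.8908e-03; σ = Eε = 199000 · 1.8908e-03 = 376.3 MPa.

376 MPa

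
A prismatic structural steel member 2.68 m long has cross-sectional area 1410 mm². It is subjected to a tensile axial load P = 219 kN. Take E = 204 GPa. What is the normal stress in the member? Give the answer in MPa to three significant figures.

σ = N/A = 219000/1410 = 155.3 MPa.

155 MPa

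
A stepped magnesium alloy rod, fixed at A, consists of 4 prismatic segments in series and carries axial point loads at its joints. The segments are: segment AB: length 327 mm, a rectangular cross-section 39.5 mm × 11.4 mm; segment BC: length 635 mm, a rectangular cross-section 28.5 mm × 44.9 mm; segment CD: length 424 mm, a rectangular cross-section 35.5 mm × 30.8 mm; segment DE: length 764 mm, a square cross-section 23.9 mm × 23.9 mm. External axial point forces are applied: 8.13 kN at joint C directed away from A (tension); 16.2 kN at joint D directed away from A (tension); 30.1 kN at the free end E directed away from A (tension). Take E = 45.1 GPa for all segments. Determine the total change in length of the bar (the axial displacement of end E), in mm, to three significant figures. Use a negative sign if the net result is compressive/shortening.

Internal axial forces (sectioning from the free end, tension +): N_DE = 30.1 kN, N_CD = 46.3 kN, N_BC = 54.43 kN, N_AB = 54.43 kN.
A_AB = 450.3 mm².
A_BC = 1280 mm².
A_CD = 1093 mm².
A_DE = 571.2 mm².
δ_AB = 54430·327/(450.3·45100) = 0.8764 mm
δ_BC = 54430·635/(1280·45100) = 0.5989 mm
δ_CD = 46300·424/(1093·45100) = 0.3981 mm
δ_DE = 30100·764/(571.2·45100) = 0.8927 mm
δ = Σδ_i = 2.766 mm.

2.77 mm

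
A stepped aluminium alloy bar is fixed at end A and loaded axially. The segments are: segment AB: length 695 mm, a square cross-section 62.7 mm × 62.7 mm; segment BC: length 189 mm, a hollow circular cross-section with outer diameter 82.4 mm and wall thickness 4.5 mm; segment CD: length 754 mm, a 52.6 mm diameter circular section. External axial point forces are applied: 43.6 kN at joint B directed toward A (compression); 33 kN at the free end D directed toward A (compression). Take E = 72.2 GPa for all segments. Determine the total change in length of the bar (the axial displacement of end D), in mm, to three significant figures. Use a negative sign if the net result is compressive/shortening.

-0.425 mm

Internal axial forces (sectioning from the free end, tension +): N_CD = -33 kN, N_BC = -33 kN, N_AB = -76.6 kN.
A_AB = 3931 mm².
A_BC = 1101 mm².
A_CD = 2173 mm².
δ_AB = -76600·695/(3931·72200) = -0.1876 mm
δ_BC = -33000·189/(1101·72200) = -0.07844 mm
δ_CD = -33000·754/(2173·72200) = -0.1586 mm
δ = Σδ_i = -0.4246 mm.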